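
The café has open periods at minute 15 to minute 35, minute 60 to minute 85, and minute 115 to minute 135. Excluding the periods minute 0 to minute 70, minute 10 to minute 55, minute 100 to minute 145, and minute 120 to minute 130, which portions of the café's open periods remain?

minute 70 to minute 85

Second set merges to minute 0 to minute 70, minute 100 to minute 145.
minute 15 to minute 35 lies entirely inside B → drops out.
minute 60 to minute 85 with B removed leaves minute 70 to minute 85.
minute 115 to minute 135 lies entirely inside B → drops out.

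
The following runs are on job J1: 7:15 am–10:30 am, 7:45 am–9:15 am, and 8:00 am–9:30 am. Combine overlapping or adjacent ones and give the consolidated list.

7:45 am-9:15 am overlaps/touches 7:15 am-10:30 am → extend to 7:15 am-10:30 am.
8:00 am-9:30 am overlaps/touches 7:15 am-10:30 am → extend to 7:15 am-10:30 am.

7:15 am-10:30 am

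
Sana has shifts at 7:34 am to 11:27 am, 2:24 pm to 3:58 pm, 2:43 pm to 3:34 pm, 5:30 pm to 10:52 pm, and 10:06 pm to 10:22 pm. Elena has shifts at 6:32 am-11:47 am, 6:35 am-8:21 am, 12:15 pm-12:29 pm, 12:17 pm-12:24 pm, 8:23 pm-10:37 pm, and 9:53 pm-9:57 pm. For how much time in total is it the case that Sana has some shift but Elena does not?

A, merged: 7:34 am-11:27 am, 2:24 pm-3:58 pm, 5:30 pm-10:52 pm.
B, merged: 6:32 am-11:47 am, 12:15 pm-12:29 pm, 8:23 pm-10:37 pm.
A \ B = 2:24 pm-3:58 pm, 5:30 pm-8:23 pm, 10:37 pm-10:52 pm.
Total: 1 h 34 min + 2 h 53 min + 15 min = 4 h 42 min.

4 h 42 min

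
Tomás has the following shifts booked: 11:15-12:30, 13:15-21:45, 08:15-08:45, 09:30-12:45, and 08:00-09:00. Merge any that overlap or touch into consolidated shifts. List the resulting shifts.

08:00–09:00, 09:30–12:45, 13:15–21:45

Sort by start: 08:00–09:00, 08:15–08:45, 09:30–12:45, 11:15–12:30, 13:15–21:45.
08:15–08:45 overlaps/touches 08:00–09:00 → extend to 08:00–09:00.
09:30–12:45 is disjoint → start new block.
11:15–12:30 overlaps/touches 09:30–12:45 → extend to 09:30–12:45.
13:15–21:45 is disjoint → start new block.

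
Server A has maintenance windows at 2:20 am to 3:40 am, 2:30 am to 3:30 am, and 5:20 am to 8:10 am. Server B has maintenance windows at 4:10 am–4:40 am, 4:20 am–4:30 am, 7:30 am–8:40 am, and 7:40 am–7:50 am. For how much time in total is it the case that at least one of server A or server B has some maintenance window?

First set merges to 2:20 am-3:40 am, 5:20 am-8:10 am.
Second set merges to 4:10 am-4:40 am, 7:30 am-8:40 am.
A ∪ B = 2:20 am-3:40 am, 4:10 am-4:40 am, 5:20 am-8:40 am.
Total: 1 h 20 min + 30 min + 3 h 20 min = 5 h 10 min.

5 h 10 min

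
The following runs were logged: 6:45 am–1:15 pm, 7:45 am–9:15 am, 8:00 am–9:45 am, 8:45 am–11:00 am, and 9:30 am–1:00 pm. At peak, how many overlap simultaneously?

4

Walk the sorted start/end points keeping a running depth.
The depth first hits 4 at 8:45 am.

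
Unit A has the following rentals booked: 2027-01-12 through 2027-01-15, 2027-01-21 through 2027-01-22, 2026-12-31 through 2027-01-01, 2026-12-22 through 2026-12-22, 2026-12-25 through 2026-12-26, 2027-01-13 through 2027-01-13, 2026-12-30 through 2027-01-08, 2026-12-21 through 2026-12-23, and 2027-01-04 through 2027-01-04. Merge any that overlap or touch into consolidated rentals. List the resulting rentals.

Sort by start: 2026-12-21 through 2026-12-23, 2026-12-22 through 2026-12-22, 2026-12-25 through 2026-12-26, 2026-12-30 through 2027-01-08, 2026-12-31 through 2027-01-01, 2027-01-04 through 2027-01-04, 2027-01-12 through 2027-01-15, 2027-01-13 through 2027-01-13, 2027-01-21 through 2027-01-22.
2026-12-22 through 2026-12-22 overlaps/touches 2026-12-21 through 2026-12-23 → extend to 2026-12-21 through 2026-12-23.
2026-12-25 through 2026-12-26 is disjoint → start new block.
2026-12-30 through 2027-01-08 is disjoint → start new block.
2026-12-31 through 2027-01-01 overlaps/touches 2026-12-30 through 2027-01-08 → extend to 2026-12-30 through 2027-01-08.
2027-01-04 through 2027-01-04 overlaps/touches 2026-12-30 through 2027-01-08 → extend to 2026-12-30 through 2027-01-08.
2027-01-12 through 2027-01-15 is disjoint → start new block.
2027-01-13 through 2027-01-13 overlaps/touches 2027-01-12 through 2027-01-15 → extend to 2027-01-12 through 2027-01-15.
2027-01-21 through 2027-01-22 is disjoint → start new block.

2026-12-21 through 2026-12-23, 2026-12-25 through 2026-12-26, 2026-12-30 through 2027-01-08, 2027-01-12 through 2027-01-15, 2027-01-21 through 2027-01-22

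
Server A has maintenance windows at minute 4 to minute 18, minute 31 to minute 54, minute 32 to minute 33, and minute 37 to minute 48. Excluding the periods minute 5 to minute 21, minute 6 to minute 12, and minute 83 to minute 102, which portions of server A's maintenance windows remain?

Merge the first list: minute 4 to minute 18, minute 31 to minute 54.
Merge the second list: minute 5 to minute 21, minute 83 to minute 102.
minute 4 to minute 18 \ B = minute 4 to minute 5.
minute 31 to minute 54: nothing removed.

minute 4 to minute 5, minute 31 to minute 54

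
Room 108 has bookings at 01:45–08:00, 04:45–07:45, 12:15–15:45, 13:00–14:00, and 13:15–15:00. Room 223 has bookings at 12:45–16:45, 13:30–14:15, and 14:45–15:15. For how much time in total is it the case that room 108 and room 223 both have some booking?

Merge the first list: 01:45–08:00, 12:15–15:45.
Merge the second list: 12:45–16:45.
A ∩ B = 12:45–15:45.
Total: 3 h.

3 h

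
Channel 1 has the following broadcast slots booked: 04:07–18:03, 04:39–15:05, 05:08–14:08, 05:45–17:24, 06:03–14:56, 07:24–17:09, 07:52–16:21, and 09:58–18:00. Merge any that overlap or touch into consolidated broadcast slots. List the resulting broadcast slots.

04:39–15:05 overlaps/touches 04:07–18:03 → extend to 04:07–18:03.
05:08–14:08 overlaps/touches 04:07–18:03 → extend to 04:07–18:03.
05:45–17:24 overlaps/touches 04:07–18:03 → extend to 04:07–18:03.
06:03–14:56 overlaps/touches 04:07–18:03 → extend to 04:07–18:03.
07:24–17:09 overlaps/touches 04:07–18:03 → extend to 04:07–18:03.
07:52–16:21 overlaps/touches 04:07–18:03 → extend to 04:07–18:03.
09:58–18:00 overlaps/touches 04:07–18:03 → extend to 04:07–18:03.

04:07–18:03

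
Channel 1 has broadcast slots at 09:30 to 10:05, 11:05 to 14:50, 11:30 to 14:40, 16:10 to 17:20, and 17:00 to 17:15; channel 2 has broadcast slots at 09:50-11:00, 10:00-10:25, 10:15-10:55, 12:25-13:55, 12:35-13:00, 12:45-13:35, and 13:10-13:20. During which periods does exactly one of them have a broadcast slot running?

First set merges to 09:30–10:05, 11:05–14:50, 16:10–17:20.
Second set merges to 09:50–11:00, 12:25–13:55.
A \ B = 09:30–09:50, 11:05–12:25, 13:55–14:50, 16:10–17:20.
B \ A = 10:05–11:00.
Union of the two gives the symmetric difference.

09:30–09:50, 10:05–11:00, 11:05–12:25, 13:55–14:50, 16:10–17:20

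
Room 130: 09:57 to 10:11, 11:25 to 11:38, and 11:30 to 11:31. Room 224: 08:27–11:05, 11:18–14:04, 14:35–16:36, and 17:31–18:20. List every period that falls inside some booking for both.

09:57–10:11, 11:25–11:38

Merge the first list: 09:57–10:11, 11:25–11:38.
09:57–10:11 overlaps B on 09:57–10:11.
11:25–11:38 overlaps B on 11:25–11:38.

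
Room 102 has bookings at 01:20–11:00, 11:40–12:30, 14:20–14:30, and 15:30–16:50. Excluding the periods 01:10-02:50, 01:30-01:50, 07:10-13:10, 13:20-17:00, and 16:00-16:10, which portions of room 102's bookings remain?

Second set merges to 01:10-02:50, 07:10-13:10, 13:20-17:00.
01:20-11:00 minus B → 02:50-07:10.
11:40-12:30: fully covered by B → removed.
14:20-14:30: fully covered by B → removed.
15:30-16:50: fully covered by B → removed.

02:50-07:10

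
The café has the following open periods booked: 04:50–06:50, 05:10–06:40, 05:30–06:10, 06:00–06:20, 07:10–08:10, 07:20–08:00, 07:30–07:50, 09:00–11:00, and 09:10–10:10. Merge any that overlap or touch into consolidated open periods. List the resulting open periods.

04:50–06:50, 07:10–08:10, 09:00–11:00

05:10–06:40 overlaps/touches 04:50–06:50 → extend to 04:50–06:50.
05:30–06:10 overlaps/touches 04:50–06:50 → extend to 04:50–06:50.
06:00–06:20 overlaps/touches 04:50–06:50 → extend to 04:50–06:50.
07:10–08:10 is disjoint → start new block.
07:20–08:00 overlaps/touches 07:10–08:10 → extend to 07:10–08:10.
07:30–07:50 overlaps/touches 07:10–08:10 → extend to 07:10–08:10.
09:00–11:00 is disjoint → start new block.
09:10–10:10 overlaps/touches 09:00–11:00 → extend to 09:00–11:00.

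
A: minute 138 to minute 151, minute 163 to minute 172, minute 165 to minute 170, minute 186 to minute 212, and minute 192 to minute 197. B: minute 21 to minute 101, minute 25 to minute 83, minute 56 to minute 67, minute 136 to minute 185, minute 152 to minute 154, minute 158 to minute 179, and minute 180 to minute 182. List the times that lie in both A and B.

minute 138 to minute 151, minute 163 to minute 172

A, merged: minute 138 to minute 151, minute 163 to minute 172, minute 186 to minute 212.
B, merged: minute 21 to minute 101, minute 136 to minute 185.
minute 138 to minute 151 overlaps B on minute 138 to minute 151.
minute 163 to minute 172 overlaps B on minute 163 to minute 172.
minute 186 to minute 212 falls entirely outside B.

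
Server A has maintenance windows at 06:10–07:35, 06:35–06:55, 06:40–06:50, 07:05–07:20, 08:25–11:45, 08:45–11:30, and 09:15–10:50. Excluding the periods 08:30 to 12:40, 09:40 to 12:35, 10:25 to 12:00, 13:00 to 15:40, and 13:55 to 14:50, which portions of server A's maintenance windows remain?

06:10-07:35, 08:25-08:30

Merge the first list: 06:10-07:35, 08:25-11:45.
Merge the second list: 08:30-12:40, 13:00-15:40.
06:10-07:35: nothing removed.
08:25-11:45 \ B = 08:25-08:30.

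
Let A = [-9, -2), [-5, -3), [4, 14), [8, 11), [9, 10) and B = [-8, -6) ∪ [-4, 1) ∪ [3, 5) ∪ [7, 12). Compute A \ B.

A, merged: [-9, -2), [4, 14).
[-9, -2) \ B = [-9, -8), [-6, -4).
[4, 14) \ B = [5, 7), [12, 14).

[-9, -8) ∪ [-6, -4) ∪ [5, 7) ∪ [12, 14)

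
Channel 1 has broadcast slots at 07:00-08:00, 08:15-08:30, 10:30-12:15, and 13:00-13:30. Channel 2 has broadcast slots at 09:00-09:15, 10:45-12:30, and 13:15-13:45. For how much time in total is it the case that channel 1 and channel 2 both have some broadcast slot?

1 h 45 min

A ∩ B = 10:45-12:15, 13:15-13:30.
Total: 1 h 30 min + 15 min = 1 h 45 min.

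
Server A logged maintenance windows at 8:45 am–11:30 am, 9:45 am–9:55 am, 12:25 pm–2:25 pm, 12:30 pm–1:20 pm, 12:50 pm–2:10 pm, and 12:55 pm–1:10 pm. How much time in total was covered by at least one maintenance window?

Merged: 8:45 am–11:30 am, 12:25 pm–2:25 pm.
Lengths: 2 h 45 min + 2 h = 4 h 45 min.

4 h 45 min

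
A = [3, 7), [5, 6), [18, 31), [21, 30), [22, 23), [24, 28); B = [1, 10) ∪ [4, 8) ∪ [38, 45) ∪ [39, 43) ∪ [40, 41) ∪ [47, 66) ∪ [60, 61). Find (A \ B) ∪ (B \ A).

A, merged: [3, 7), [18, 31).
B, merged: [1, 10), [38, 45), [47, 66).
A but not B: [18, 31).
B but not A: [1, 3), [7, 10), [38, 45), [47, 66).
Combining gives A △ B.

[1, 3) ∪ [7, 10) ∪ [18, 31) ∪ [38, 45) ∪ [47, 66)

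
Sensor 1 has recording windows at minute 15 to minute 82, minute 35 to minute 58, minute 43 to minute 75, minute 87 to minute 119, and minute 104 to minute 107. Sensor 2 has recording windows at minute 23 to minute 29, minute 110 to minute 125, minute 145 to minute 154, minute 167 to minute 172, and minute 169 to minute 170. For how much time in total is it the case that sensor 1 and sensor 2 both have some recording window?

15 minutes

First set merges to minute 15 to minute 82, minute 87 to minute 119.
Second set merges to minute 23 to minute 29, minute 110 to minute 125, minute 145 to minute 154, minute 167 to minute 172.
A ∩ B = minute 23 to minute 29, minute 110 to minute 119.
Total: 6 minutes + 9 minutes = 15 minutes.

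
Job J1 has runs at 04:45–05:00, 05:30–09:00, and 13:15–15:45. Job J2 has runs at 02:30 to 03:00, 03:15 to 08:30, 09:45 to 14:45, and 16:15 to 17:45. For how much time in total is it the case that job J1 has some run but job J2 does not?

1 h 30 min

A \ B = 08:30–09:00, 14:45–15:45.
Total: 30 min + 1 h = 1 h 30 min.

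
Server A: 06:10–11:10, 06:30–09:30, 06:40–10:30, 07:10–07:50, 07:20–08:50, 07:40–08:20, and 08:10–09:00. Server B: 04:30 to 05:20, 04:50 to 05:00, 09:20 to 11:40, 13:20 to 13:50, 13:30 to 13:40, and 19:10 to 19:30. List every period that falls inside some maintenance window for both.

09:20–11:10

Merge the first list: 06:10–11:10.
Merge the second list: 04:30–05:20, 09:20–11:40, 13:20–13:50, 19:10–19:30.
06:10–11:10 meets the second set on 09:20–11:10.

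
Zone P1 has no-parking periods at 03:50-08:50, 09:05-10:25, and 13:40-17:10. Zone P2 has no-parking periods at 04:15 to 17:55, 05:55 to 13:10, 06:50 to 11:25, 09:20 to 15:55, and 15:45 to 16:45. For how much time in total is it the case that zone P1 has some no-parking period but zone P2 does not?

25 min

Second set merges to 04:15–17:55.
A \ B = 03:50–04:15.
Total: 25 min.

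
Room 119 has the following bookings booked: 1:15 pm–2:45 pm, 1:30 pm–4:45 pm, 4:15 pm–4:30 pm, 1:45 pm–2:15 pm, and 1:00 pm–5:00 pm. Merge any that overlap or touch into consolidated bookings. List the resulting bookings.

1:00 pm-5:00 pm

Sort by start: 1:00 pm-5:00 pm, 1:15 pm-2:45 pm, 1:30 pm-4:45 pm, 1:45 pm-2:15 pm, 4:15 pm-4:30 pm.
1:15 pm-2:45 pm overlaps/touches 1:00 pm-5:00 pm → extend to 1:00 pm-5:00 pm.
1:30 pm-4:45 pm overlaps/touches 1:00 pm-5:00 pm → extend to 1:00 pm-5:00 pm.
1:45 pm-2:15 pm overlaps/touches 1:00 pm-5:00 pm → extend to 1:00 pm-5:00 pm.
4:15 pm-4:30 pm overlaps/touches 1:00 pm-5:00 pm → extend to 1:00 pm-5:00 pm.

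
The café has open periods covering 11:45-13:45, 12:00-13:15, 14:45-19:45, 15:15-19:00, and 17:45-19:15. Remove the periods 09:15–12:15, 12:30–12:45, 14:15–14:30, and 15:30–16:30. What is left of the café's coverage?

A, merged: 11:45–13:45, 14:45–19:45.
11:45–13:45 with B removed leaves 12:15–12:30, 12:45–13:45.
14:45–19:45 with B removed leaves 14:45–15:30, 16:30–19:45.

12:15–12:30, 12:45–13:45, 14:45–15:30, 16:30–19:45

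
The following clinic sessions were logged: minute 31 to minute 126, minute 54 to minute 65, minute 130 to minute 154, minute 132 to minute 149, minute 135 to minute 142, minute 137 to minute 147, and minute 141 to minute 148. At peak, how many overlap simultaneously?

At minute 141, 5 of the intervals are simultaneously active.
No point has more.

5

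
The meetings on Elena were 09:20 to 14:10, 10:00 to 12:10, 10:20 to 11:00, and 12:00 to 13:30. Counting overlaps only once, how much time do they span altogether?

Merged: 09:20–14:10.
Length: 4 h 50 min.

4 h 50 min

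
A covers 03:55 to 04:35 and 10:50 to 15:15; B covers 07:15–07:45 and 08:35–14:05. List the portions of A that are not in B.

03:55–04:35: no B overlap → unchanged.
10:50–15:15 minus B → 14:05–15:15.

03:55–04:35, 14:05–15:15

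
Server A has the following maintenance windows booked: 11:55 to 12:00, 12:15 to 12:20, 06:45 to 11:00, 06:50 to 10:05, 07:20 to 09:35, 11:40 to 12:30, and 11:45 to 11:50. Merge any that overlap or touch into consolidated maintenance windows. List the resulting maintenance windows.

Sort by start: 06:45-11:00, 06:50-10:05, 07:20-09:35, 11:40-12:30, 11:45-11:50, 11:55-12:00, 12:15-12:20.
06:50-10:05 overlaps/touches 06:45-11:00 → extend to 06:45-11:00.
07:20-09:35 overlaps/touches 06:45-11:00 → extend to 06:45-11:00.
11:40-12:30 is disjoint → start new block.
11:45-11:50 overlaps/touches 11:40-12:30 → extend to 11:40-12:30.
11:55-12:00 overlaps/touches 11:40-12:30 → extend to 11:40-12:30.
12:15-12:20 overlaps/touches 11:40-12:30 → extend to 11:40-12:30.

06:45-11:00, 11:40-12:30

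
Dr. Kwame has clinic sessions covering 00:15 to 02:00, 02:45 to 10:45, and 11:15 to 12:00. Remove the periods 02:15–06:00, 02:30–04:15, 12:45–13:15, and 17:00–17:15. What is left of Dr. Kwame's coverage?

Second set merges to 02:15–06:00, 12:45–13:15, 17:00–17:15.
00:15–02:00 is untouched.
02:45–10:45 with B removed leaves 06:00–10:45.
11:15–12:00 is untouched.

00:15–02:00, 06:00–10:45, 11:15–12:00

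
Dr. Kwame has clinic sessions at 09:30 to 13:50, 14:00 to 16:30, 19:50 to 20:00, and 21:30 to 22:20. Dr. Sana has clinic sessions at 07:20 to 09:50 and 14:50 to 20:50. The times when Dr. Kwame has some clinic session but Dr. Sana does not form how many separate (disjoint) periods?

A \ B = 09:50–13:50, 14:00–14:50, 21:30–22:20.
That is 3 disjoint pieces.

3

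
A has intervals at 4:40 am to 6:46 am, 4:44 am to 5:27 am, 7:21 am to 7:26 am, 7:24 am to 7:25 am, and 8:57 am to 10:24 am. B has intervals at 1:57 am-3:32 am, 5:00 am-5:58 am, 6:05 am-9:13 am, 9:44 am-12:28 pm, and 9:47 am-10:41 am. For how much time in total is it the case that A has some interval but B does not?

First set merges to 4:40 am–6:46 am, 7:21 am–7:26 am, 8:57 am–10:24 am.
Second set merges to 1:57 am–3:32 am, 5:00 am–5:58 am, 6:05 am–9:13 am, 9:44 am–12:28 pm.
A \ B = 4:40 am–5:00 am, 5:58 am–6:05 am, 9:13 am–9:44 am.
Total: 20 min + 7 min + 31 min = 58 min.

58 min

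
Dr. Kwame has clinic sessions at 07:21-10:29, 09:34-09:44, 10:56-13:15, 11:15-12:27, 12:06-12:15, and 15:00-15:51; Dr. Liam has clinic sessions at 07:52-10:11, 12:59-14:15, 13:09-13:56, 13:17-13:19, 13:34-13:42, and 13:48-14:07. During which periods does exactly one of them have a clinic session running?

07:21-07:52, 10:11-10:29, 10:56-12:59, 13:15-14:15, 15:00-15:51

First set merges to 07:21-10:29, 10:56-13:15, 15:00-15:51.
Second set merges to 07:52-10:11, 12:59-14:15.
Only in the first: 07:21-07:52, 10:11-10:29, 10:56-12:59, 15:00-15:51.
Only in the second: 13:15-14:15.
Together these are the periods covered by exactly one.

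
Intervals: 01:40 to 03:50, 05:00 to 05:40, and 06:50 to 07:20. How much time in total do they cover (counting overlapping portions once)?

3 h 20 min

Merged: 01:40-03:50, 05:00-05:40, 06:50-07:20.
Lengths: 2 h 10 min + 40 min + 30 min = 3 h 20 min.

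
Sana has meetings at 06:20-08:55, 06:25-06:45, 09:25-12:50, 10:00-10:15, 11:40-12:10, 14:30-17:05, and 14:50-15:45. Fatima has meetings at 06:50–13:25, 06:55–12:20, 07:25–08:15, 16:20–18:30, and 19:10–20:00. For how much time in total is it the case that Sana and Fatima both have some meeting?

A, merged: 06:20-08:55, 09:25-12:50, 14:30-17:05.
B, merged: 06:50-13:25, 16:20-18:30, 19:10-20:00.
A ∩ B = 06:50-08:55, 09:25-12:50, 16:20-17:05.
Total: 2 h 5 min + 3 h 25 min + 45 min = 6 h 15 min.

6 h 15 min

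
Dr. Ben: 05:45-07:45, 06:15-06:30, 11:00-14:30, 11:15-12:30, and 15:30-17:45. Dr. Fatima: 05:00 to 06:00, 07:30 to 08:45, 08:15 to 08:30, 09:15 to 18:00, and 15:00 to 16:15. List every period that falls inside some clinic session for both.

05:45–06:00, 07:30–07:45, 11:00–14:30, 15:30–17:45

Merge the first list: 05:45–07:45, 11:00–14:30, 15:30–17:45.
Merge the second list: 05:00–06:00, 07:30–08:45, 09:15–18:00.
05:45–07:45 meets the second set on 05:45–06:00, 07:30–07:45.
11:00–14:30 meets the second set on 11:00–14:30.
15:30–17:45 meets the second set on 15:30–17:45.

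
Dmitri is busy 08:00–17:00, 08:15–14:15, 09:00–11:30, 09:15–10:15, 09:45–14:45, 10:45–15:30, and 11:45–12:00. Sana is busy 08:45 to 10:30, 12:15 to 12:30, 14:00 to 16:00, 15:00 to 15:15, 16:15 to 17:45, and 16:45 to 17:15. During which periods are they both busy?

08:45-10:30, 12:15-12:30, 14:00-16:00, 16:15-17:00

A, merged: 08:00-17:00.
B, merged: 08:45-10:30, 12:15-12:30, 14:00-16:00, 16:15-17:45.
08:00-17:00 overlaps B on 08:45-10:30, 12:15-12:30, 14:00-16:00, 16:15-17:00.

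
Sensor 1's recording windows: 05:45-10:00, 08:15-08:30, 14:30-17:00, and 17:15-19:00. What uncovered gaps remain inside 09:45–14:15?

Covered (merged): 05:45–10:00, 14:30–17:00, 17:15–19:00.
Gaps within 09:45–14:15: 10:00–14:15.

10:00–14:15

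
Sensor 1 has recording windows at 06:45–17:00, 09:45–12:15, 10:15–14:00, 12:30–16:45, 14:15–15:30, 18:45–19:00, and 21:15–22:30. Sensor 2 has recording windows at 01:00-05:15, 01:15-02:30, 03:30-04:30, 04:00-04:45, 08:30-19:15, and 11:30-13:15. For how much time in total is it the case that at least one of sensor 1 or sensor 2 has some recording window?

18 h

First set merges to 06:45-17:00, 18:45-19:00, 21:15-22:30.
Second set merges to 01:00-05:15, 08:30-19:15.
A ∪ B = 01:00-05:15, 06:45-19:15, 21:15-22:30.
Total: 4 h 15 min + 12 h 30 min + 1 h 15 min = 18 h.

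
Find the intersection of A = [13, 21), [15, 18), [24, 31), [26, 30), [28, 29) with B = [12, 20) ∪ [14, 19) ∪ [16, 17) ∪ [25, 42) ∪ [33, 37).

[13, 20) ∪ [25, 31)

A, merged: [13, 21), [24, 31).
B, merged: [12, 20), [25, 42).
[13, 21) overlaps B on [13, 20).
[24, 31) overlaps B on [25, 31).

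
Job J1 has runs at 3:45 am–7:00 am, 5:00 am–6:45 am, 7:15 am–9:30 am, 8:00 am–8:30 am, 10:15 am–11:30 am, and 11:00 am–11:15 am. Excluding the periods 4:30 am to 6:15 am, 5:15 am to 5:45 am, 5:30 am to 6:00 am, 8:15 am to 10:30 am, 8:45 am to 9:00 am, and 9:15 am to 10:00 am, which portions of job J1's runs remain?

3:45 am–4:30 am, 6:15 am–7:00 am, 7:15 am–8:15 am, 10:30 am–11:30 am

Merge the first list: 3:45 am–7:00 am, 7:15 am–9:30 am, 10:15 am–11:30 am.
Merge the second list: 4:30 am–6:15 am, 8:15 am–10:30 am.
3:45 am–7:00 am minus B → 3:45 am–4:30 am, 6:15 am–7:00 am.
7:15 am–9:30 am minus B → 7:15 am–8:15 am.
10:15 am–11:30 am minus B → 10:30 am–11:30 am.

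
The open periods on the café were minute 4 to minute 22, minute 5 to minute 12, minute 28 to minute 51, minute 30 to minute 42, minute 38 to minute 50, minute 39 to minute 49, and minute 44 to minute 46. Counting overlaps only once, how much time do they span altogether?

41 minutes

Merged: minute 4 to minute 22, minute 28 to minute 51.
Lengths: 18 minutes + 23 minutes = 41 minutes.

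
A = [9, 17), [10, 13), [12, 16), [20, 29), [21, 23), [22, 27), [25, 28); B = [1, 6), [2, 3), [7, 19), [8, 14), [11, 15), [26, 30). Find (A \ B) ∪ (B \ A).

[1, 6) ∪ [7, 9) ∪ [17, 19) ∪ [20, 26) ∪ [29, 30)

Merge the first list: [9, 17), [20, 29).
Merge the second list: [1, 6), [7, 19), [26, 30).
A \ B = [20, 26).
B \ A = [1, 6), [7, 9), [17, 19), [29, 30).
Union of the two gives the symmetric difference.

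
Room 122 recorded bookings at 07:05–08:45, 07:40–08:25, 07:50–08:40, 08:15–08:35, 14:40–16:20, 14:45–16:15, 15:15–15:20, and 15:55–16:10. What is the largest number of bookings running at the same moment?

At 08:15, 4 of the intervals are simultaneously active.
No point has more.

4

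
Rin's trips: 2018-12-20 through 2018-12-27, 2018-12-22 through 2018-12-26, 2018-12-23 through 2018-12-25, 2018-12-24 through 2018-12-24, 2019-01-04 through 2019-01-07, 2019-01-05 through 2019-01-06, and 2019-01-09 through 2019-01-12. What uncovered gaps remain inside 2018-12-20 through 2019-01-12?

Covered (merged): 2018-12-20 through 2018-12-27, 2019-01-04 through 2019-01-07, 2019-01-09 through 2019-01-12.
Uncovered inside 2018-12-20 through 2019-01-12: 2018-12-28 through 2019-01-03, 2019-01-08 through 2019-01-08.

2018-12-28 through 2019-01-03, 2019-01-08 through 2019-01-08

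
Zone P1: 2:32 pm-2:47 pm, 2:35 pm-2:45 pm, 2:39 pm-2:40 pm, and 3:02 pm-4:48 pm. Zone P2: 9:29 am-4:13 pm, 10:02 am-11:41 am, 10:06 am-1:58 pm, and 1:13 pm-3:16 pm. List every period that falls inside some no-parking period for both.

2:32 pm–2:47 pm, 3:02 pm–4:13 pm

Merge the first list: 2:32 pm–2:47 pm, 3:02 pm–4:48 pm.
Merge the second list: 9:29 am–4:13 pm.
2:32 pm–2:47 pm meets the second set on 2:32 pm–2:47 pm.
3:02 pm–4:48 pm meets the second set on 3:02 pm–4:13 pm.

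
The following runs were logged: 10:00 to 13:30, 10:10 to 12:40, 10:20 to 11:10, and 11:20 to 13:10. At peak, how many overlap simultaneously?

At 10:20, 3 of the intervals are simultaneously active.
No point has more.

3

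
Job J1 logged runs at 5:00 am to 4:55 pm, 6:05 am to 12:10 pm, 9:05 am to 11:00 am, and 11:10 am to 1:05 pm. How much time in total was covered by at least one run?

11 h 55 min

Merged: 5:00 am-4:55 pm.
Length: 11 h 55 min.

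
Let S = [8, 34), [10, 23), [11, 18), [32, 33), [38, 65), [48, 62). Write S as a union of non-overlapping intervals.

[8, 34) ∪ [38, 65)

[10, 23) overlaps/touches [8, 34) → extend to [8, 34).
[11, 18) overlaps/touches [8, 34) → extend to [8, 34).
[32, 33) overlaps/touches [8, 34) → extend to [8, 34).
[38, 65) is disjoint → start new block.
[48, 62) overlaps/touches [38, 65) → extend to [38, 65).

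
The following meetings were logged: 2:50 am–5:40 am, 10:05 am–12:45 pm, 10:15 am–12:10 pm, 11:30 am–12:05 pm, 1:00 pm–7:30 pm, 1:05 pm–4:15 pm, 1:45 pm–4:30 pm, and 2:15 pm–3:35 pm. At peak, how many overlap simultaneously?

Walk the sorted start/end points keeping a running depth.
The depth first hits 4 at 2:15 pm.

4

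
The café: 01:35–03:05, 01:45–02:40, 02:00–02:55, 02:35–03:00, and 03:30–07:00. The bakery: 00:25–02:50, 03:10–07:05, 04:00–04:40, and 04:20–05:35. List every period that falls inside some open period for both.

Merge the first list: 01:35–03:05, 03:30–07:00.
Merge the second list: 00:25–02:50, 03:10–07:05.
01:35–03:05 ∩ B → 01:35–02:50.
03:30–07:00 ∩ B → 03:30–07:00.

01:35–02:50, 03:30–07:00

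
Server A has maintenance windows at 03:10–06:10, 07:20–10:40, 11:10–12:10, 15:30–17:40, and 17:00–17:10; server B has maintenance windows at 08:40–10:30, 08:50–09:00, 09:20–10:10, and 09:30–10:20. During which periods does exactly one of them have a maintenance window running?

First set merges to 03:10–06:10, 07:20–10:40, 11:10–12:10, 15:30–17:40.
Second set merges to 08:40–10:30.
A but not B: 03:10–06:10, 07:20–08:40, 10:30–10:40, 11:10–12:10, 15:30–17:40.
B but not A: none.
Combining gives A △ B.

03:10–06:10, 07:20–08:40, 10:30–10:40, 11:10–12:10, 15:30–17:40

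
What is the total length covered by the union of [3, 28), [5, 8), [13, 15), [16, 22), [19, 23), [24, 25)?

Merged: [3, 28).
Length: 25.

25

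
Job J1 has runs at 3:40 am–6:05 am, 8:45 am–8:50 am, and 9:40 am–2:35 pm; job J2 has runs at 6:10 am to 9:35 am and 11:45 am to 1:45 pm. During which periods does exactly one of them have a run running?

3:40 am–6:05 am, 6:10 am–8:45 am, 8:50 am–9:35 am, 9:40 am–11:45 am, 1:45 pm–2:35 pm

A but not B: 3:40 am–6:05 am, 9:40 am–11:45 am, 1:45 pm–2:35 pm.
B but not A: 6:10 am–8:45 am, 8:50 am–9:35 am.
Combining gives A △ B.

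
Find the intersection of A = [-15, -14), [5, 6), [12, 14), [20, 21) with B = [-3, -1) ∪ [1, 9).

[-15, -14): no overlap with the second set.
[5, 6) meets the second set on [5, 6).
[12, 14): no overlap with the second set.
[20, 21): no overlap with the second set.

[5, 6)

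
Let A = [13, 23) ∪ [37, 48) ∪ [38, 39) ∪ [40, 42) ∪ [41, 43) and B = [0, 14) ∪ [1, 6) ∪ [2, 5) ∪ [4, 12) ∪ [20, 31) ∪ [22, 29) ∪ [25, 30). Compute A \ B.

[14, 20) ∪ [37, 48)

A, merged: [13, 23), [37, 48).
B, merged: [0, 14), [20, 31).
[13, 23) minus B → [14, 20).
[37, 48): no B overlap → unchanged.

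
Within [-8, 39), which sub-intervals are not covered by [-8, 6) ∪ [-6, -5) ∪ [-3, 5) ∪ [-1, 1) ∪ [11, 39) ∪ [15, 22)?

[6, 11)

The merged coverage is [-8, 6), [11, 39).
Complement within [-8, 39): [6, 11).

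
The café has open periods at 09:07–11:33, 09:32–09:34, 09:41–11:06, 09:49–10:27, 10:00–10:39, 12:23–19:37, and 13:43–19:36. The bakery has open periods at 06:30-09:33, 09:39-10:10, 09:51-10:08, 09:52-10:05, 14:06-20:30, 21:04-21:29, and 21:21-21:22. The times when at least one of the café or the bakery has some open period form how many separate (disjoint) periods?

Merge the first list: 09:07–11:33, 12:23–19:37.
Merge the second list: 06:30–09:33, 09:39–10:10, 14:06–20:30, 21:04–21:29.
A ∪ B = 06:30–11:33, 12:23–20:30, 21:04–21:29.
That is 3 disjoint pieces.

3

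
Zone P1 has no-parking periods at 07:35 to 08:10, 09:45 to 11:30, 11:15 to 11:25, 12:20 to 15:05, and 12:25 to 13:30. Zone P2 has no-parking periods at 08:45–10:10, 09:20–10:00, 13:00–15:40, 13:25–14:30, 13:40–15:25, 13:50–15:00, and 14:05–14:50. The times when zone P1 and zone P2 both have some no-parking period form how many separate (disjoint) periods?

2

A, merged: 07:35–08:10, 09:45–11:30, 12:20–15:05.
B, merged: 08:45–10:10, 13:00–15:40.
A ∩ B = 09:45–10:10, 13:00–15:05.
That is 2 disjoint pieces.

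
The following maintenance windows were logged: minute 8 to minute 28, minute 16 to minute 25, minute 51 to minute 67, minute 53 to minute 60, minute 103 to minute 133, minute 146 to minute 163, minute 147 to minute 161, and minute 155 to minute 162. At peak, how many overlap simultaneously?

3

Walk the sorted start/end points keeping a running depth.
The depth first hits 3 at minute 155.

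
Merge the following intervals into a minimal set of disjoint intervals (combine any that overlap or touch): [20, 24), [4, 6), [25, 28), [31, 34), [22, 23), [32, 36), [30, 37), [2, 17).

[2, 17) ∪ [20, 24) ∪ [25, 28) ∪ [30, 37)

Sort by start: [2, 17), [4, 6), [20, 24), [22, 23), [25, 28), [30, 37), [31, 34), [32, 36).
[4, 6) overlaps/touches [2, 17) → extend to [2, 17).
[20, 24) is disjoint → start new block.
[22, 23) overlaps/touches [20, 24) → extend to [20, 24).
[25, 28) is disjoint → start new block.
[30, 37) is disjoint → start new block.
[31, 34) overlaps/touches [30, 37) → extend to [30, 37).
[32, 36) overlaps/touches [30, 37) → extend to [30, 37).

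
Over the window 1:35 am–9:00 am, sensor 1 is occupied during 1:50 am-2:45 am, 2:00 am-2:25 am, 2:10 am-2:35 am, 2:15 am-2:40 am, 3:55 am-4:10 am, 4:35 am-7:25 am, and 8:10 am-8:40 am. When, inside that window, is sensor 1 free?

The merged coverage is 1:50 am-2:45 am, 3:55 am-4:10 am, 4:35 am-7:25 am, 8:10 am-8:40 am.
Gaps within 1:35 am-9:00 am: 1:35 am-1:50 am, 2:45 am-3:55 am, 4:10 am-4:35 am, 7:25 am-8:10 am, 8:40 am-9:00 am.

1:35 am-1:50 am, 2:45 am-3:55 am, 4:10 am-4:35 am, 7:25 am-8:10 am, 8:40 am-9:00 am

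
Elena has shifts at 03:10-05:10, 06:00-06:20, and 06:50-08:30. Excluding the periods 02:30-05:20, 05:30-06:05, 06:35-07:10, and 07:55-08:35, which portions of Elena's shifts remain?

06:05-06:20, 07:10-07:55

03:10-05:10 lies entirely inside B → drops out.
06:00-06:20 with B removed leaves 06:05-06:20.
06:50-08:30 with B removed leaves 07:10-07:55.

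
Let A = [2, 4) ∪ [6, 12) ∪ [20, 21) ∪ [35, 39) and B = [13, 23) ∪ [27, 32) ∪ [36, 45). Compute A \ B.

[2, 4): no B overlap → unchanged.
[6, 12): no B overlap → unchanged.
[20, 21): fully covered by B → removed.
[35, 39) minus B → [35, 36).

[2, 4) ∪ [6, 12) ∪ [35, 36)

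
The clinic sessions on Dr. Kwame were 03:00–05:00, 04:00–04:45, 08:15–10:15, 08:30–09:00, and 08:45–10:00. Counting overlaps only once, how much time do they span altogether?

Merged: 03:00–05:00, 08:15–10:15.
Lengths: 2 h + 2 h = 4 h.

4 h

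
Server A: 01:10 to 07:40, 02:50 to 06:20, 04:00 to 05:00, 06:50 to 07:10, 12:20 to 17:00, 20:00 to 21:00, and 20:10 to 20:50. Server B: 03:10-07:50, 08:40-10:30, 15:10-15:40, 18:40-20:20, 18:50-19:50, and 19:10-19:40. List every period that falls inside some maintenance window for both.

First set merges to 01:10–07:40, 12:20–17:00, 20:00–21:00.
Second set merges to 03:10–07:50, 08:40–10:30, 15:10–15:40, 18:40–20:20.
01:10–07:40 meets the second set on 03:10–07:40.
12:20–17:00 meets the second set on 15:10–15:40.
20:00–21:00 meets the second set on 20:00–20:20.

03:10–07:40, 15:10–15:40, 20:00–20:20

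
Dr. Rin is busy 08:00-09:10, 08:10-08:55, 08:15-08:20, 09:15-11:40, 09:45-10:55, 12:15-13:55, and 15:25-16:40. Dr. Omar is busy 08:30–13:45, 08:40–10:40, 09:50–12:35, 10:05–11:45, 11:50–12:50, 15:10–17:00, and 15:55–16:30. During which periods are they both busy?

08:30-09:10, 09:15-11:40, 12:15-13:45, 15:25-16:40

Merge the first list: 08:00-09:10, 09:15-11:40, 12:15-13:55, 15:25-16:40.
Merge the second list: 08:30-13:45, 15:10-17:00.
08:00-09:10 overlaps B on 08:30-09:10.
09:15-11:40 overlaps B on 09:15-11:40.
12:15-13:55 overlaps B on 12:15-13:45.
15:25-16:40 overlaps B on 15:25-16:40.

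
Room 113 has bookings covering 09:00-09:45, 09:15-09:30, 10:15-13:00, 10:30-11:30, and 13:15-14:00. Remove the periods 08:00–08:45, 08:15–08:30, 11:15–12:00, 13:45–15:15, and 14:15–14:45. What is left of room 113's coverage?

09:00-09:45, 10:15-11:15, 12:00-13:00, 13:15-13:45

A, merged: 09:00-09:45, 10:15-13:00, 13:15-14:00.
B, merged: 08:00-08:45, 11:15-12:00, 13:45-15:15.
09:00-09:45 is untouched.
10:15-13:00 with B removed leaves 10:15-11:15, 12:00-13:00.
13:15-14:00 with B removed leaves 13:15-13:45.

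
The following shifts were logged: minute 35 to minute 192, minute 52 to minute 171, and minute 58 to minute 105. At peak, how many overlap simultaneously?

3

At minute 58, 3 of the intervals are simultaneously active.
No point has more.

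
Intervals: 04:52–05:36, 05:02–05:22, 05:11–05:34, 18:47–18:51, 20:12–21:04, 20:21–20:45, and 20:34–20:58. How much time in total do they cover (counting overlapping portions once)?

Merged: 04:52–05:36, 18:47–18:51, 20:12–21:04.
Lengths: 44 min + 4 min + 52 min = 1 h 40 min.

1 h 40 min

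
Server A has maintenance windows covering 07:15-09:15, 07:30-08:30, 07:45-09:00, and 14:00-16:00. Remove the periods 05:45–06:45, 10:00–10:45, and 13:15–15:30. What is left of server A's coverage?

07:15–09:15, 15:30–16:00

First set merges to 07:15–09:15, 14:00–16:00.
07:15–09:15 is untouched.
14:00–16:00 with B removed leaves 15:30–16:00.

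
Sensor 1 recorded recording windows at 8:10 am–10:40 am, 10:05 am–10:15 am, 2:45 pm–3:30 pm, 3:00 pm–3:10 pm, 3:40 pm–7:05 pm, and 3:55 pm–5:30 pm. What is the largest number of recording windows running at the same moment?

At 10:05 am, 2 of the intervals are simultaneously active.
No point has more.

2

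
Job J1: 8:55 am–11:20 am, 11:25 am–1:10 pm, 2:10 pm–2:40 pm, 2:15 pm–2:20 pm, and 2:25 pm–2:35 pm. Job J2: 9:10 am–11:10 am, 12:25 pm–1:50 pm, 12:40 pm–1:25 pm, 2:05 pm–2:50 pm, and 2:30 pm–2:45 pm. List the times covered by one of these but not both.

8:55 am–9:10 am, 11:10 am–11:20 am, 11:25 am–12:25 pm, 1:10 pm–1:50 pm, 2:05 pm–2:10 pm, 2:40 pm–2:50 pm

A, merged: 8:55 am–11:20 am, 11:25 am–1:10 pm, 2:10 pm–2:40 pm.
B, merged: 9:10 am–11:10 am, 12:25 pm–1:50 pm, 2:05 pm–2:50 pm.
A \ B = 8:55 am–9:10 am, 11:10 am–11:20 am, 11:25 am–12:25 pm.
B \ A = 1:10 pm–1:50 pm, 2:05 pm–2:10 pm, 2:40 pm–2:50 pm.
Union of the two gives the symmetric difference.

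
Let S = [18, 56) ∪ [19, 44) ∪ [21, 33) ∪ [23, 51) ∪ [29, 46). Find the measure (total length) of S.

Merged: [18, 56).
Length: 38.

38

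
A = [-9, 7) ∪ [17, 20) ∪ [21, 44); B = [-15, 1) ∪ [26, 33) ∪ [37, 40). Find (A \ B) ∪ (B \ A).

A \ B = [1, 7), [17, 20), [21, 26), [33, 37), [40, 44).
B \ A = [-15, -9).
Union of the two gives the symmetric difference.

[-15, -9) ∪ [1, 7) ∪ [17, 20) ∪ [21, 26) ∪ [33, 37) ∪ [40, 44)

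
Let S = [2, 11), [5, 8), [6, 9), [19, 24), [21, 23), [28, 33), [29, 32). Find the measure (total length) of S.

Merged: [2, 11), [19, 24), [28, 33).
Lengths: 9 + 5 + 5 = 19.

19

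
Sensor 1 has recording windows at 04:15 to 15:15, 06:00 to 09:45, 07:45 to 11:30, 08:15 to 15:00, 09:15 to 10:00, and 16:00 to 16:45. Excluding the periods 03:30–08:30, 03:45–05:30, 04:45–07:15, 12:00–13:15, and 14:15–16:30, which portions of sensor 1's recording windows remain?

Merge the first list: 04:15–15:15, 16:00–16:45.
Merge the second list: 03:30–08:30, 12:00–13:15, 14:15–16:30.
04:15–15:15 with B removed leaves 08:30–12:00, 13:15–14:15.
16:00–16:45 with B removed leaves 16:30–16:45.

08:30–12:00, 13:15–14:15, 16:30–16:45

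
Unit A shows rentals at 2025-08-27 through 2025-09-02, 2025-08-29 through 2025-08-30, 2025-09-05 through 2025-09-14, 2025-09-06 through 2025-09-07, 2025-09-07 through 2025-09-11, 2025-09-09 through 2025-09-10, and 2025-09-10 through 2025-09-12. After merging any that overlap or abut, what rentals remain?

2025-08-27 through 2025-09-02, 2025-09-05 through 2025-09-14

2025-08-29 through 2025-08-30 overlaps/touches 2025-08-27 through 2025-09-02 → extend to 2025-08-27 through 2025-09-02.
2025-09-05 through 2025-09-14 is disjoint → start new block.
2025-09-06 through 2025-09-07 overlaps/touches 2025-09-05 through 2025-09-14 → extend to 2025-09-05 through 2025-09-14.
2025-09-07 through 2025-09-11 overlaps/touches 2025-09-05 through 2025-09-14 → extend to 2025-09-05 through 2025-09-14.
2025-09-09 through 2025-09-10 overlaps/touches 2025-09-05 through 2025-09-14 → extend to 2025-09-05 through 2025-09-14.
2025-09-10 through 2025-09-12 overlaps/touches 2025-09-05 through 2025-09-14 → extend to 2025-09-05 through 2025-09-14.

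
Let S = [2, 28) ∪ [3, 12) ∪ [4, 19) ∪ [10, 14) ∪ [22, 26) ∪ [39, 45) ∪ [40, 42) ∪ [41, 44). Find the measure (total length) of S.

32

Merged: [2, 28), [39, 45).
Lengths: 26 + 6 = 32.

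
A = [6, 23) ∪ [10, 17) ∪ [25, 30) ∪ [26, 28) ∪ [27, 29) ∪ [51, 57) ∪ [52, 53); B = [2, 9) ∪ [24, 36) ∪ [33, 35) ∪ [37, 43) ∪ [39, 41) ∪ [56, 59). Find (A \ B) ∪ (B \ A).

[2, 6) ∪ [9, 23) ∪ [24, 25) ∪ [30, 36) ∪ [37, 43) ∪ [51, 56) ∪ [57, 59)

A, merged: [6, 23), [25, 30), [51, 57).
B, merged: [2, 9), [24, 36), [37, 43), [56, 59).
A \ B = [9, 23), [51, 56).
B \ A = [2, 6), [24, 25), [30, 36), [37, 43), [57, 59).
Union of the two gives the symmetric difference.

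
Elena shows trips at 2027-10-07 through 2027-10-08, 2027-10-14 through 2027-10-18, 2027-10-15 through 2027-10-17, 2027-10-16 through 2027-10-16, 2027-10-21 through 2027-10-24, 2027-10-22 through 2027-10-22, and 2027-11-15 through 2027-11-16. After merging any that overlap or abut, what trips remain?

2027-10-07 through 2027-10-08, 2027-10-14 through 2027-10-18, 2027-10-21 through 2027-10-24, 2027-11-15 through 2027-11-16

2027-10-14 through 2027-10-18 is disjoint → start new block.
2027-10-15 through 2027-10-17 overlaps/touches 2027-10-14 through 2027-10-18 → extend to 2027-10-14 through 2027-10-18.
2027-10-16 through 2027-10-16 overlaps/touches 2027-10-14 through 2027-10-18 → extend to 2027-10-14 through 2027-10-18.
2027-10-21 through 2027-10-24 is disjoint → start new block.
2027-10-22 through 2027-10-22 overlaps/touches 2027-10-21 through 2027-10-24 → extend to 2027-10-21 through 2027-10-24.
2027-11-15 through 2027-11-16 is disjoint → start new block.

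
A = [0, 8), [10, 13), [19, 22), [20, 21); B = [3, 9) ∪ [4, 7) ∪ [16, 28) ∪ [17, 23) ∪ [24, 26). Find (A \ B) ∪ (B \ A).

Merge the first list: [0, 8), [10, 13), [19, 22).
Merge the second list: [3, 9), [16, 28).
Only in the first: [0, 3), [10, 13).
Only in the second: [8, 9), [16, 19), [22, 28).
Together these are the periods covered by exactly one.

[0, 3) ∪ [8, 9) ∪ [10, 13) ∪ [16, 19) ∪ [22, 28)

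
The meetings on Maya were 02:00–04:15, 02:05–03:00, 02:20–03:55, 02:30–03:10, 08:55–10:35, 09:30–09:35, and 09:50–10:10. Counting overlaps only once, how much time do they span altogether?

3 h 55 min

Merged: 02:00-04:15, 08:55-10:35.
Lengths: 2 h 15 min + 1 h 40 min = 3 h 55 min.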